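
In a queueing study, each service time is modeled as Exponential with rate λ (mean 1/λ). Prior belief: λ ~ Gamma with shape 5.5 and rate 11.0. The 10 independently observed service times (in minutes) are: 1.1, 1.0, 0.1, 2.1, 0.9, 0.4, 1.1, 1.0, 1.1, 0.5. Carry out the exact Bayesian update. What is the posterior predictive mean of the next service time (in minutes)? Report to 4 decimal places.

1.4000

With a Gamma(shape α, rate β) prior on the exponential rate λ, the posterior after n observations with total T = Σxᵢ is Gamma(α+n, β+T).
Sum of observations T = 9.3 minutes; n = 10.
Posterior: Gamma(5.5+10, 11.0+9.3) = Gamma(15.5, 20.3).
The predictive distribution for the next observation is Lomax; its mean is β/(α−1) = 20.3/14.5 = 1.4000.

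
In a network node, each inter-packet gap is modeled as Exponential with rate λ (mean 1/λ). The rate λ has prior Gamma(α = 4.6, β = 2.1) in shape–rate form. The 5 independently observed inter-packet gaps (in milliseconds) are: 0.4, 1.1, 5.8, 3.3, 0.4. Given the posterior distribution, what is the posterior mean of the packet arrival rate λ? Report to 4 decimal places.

0.7328

With a Gamma(shape α, rate β) prior on the exponential rate λ, the posterior after n observations with total T = Σxᵢ is Gamma(α+n, β+T).
Sum of observations T = 11.0 milliseconds; n = 5.
Posterior: Gamma(4.6+5, 2.1+11.0) = Gamma(9.6, 13.1).
Posterior mean of λ = α/β = 9.6/13.1 = 0.7328.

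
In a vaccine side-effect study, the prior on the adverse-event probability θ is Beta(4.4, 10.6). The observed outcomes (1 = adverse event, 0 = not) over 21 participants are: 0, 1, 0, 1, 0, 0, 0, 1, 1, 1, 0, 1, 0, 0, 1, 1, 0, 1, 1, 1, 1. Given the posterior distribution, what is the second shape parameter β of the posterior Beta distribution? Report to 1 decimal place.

The Beta prior is conjugate to a Binomial/Bernoulli likelihood; the update adds successes to α and failures to β.
Posterior: Beta(α+k, β+n−k) = Beta(4.4+12, 10.6+9) = Beta(16.4, 19.6).
Posterior β = 19.6.

19.6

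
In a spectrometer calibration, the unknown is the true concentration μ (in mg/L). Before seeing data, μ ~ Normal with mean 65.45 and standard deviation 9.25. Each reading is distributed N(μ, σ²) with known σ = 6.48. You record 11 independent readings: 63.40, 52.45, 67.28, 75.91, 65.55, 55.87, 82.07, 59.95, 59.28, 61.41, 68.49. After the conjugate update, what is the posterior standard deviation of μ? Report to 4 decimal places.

1.9116

For Normal data with known variance σ², a Normal(μ₀, σ₀²) prior on μ is conjugate. Posterior precision = 1/σ₀² + n/σ²; posterior mean is the precision-weighted average of μ₀ and x̄.
σ₀² = 9.25² = 85.5625, σ² = 6.48² = 41.9904; σ² + n·σ₀² = 41.9904 + 11·85.5625 = 983.1779.
Posterior precision = 1/σ₀² + n/σ² = 1/85.5625 + 11/41.9904 = (σ² + n·σ₀²)/(σ₀²σ²) = 983.1779/(85.5625·41.9904); posterior variance σₙ² = σ₀²σ²/(σ² + n·σ₀²) = 85.5625·41.9904/983.1779 = 3.654276.
Posterior SD = √σₙ² = √(85.5625·41.9904/983.1779) = 1.9116.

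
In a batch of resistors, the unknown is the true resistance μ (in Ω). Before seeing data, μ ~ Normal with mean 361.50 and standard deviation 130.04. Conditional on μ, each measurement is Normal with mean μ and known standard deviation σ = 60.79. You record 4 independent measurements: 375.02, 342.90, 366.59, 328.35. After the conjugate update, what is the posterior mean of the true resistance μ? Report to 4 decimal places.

353.6442

For Normal data with known variance σ², a Normal(μ₀, σ₀²) prior on μ is conjugate. Posterior precision = 1/σ₀² + n/σ²; posterior mean is the precision-weighted average of μ₀ and x̄.
Σxᵢ = 375.02 + 342.90 + 366.59 + 328.35 = 1412.86, so n·x̄ = 1412.86.
σ₀² = 130.04² = 16910.4016, σ² = 60.79² = 3695.4241; σ² + n·σ₀² = 3695.4241 + 4·16910.4016 = 71337.0305.
Posterior mean = (μ₀/σ₀² + n·x̄/σ²)/(1/σ₀² + n/σ²) = (σ²·μ₀ + σ₀²·n·x̄)/(σ² + n·σ₀²) = (3695.4241·361.50 + 16910.4016·1412.86)/71337.0305 = 25227925.816726/71337.0305 = 353.6442.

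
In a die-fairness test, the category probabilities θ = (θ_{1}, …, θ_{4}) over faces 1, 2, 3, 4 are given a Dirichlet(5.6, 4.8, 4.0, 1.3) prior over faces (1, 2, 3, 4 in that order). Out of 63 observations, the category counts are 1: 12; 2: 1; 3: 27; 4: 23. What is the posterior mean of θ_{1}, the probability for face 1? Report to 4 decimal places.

The Dirichlet prior is conjugate to the Multinomial likelihood: each posterior αⱼ = prior αⱼ + observed count nⱼ.
Posterior concentration: (17.6, 5.8, 31.0, 24.3), total = 78.7.
E[θ_{1}|data] = α_{1}/Σα = 17.6/78.7 = 0.2236.

0.2236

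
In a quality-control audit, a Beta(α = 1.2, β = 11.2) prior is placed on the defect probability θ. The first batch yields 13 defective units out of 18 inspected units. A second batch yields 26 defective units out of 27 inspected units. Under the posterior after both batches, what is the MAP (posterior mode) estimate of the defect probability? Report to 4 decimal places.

0.7076

The Beta prior is conjugate to a Binomial/Bernoulli likelihood; the update adds successes to α and failures to β.
After batch 1: Beta(1.2+13, 11.2+5) = Beta(14.2, 16.2).
After batch 2: Beta(14.2+26, 16.2+1) = Beta(40.2, 17.2).
Mode of Beta(a,b) for a,b>1 is (a−1)/(a+b−2) = 39.2/55.4 = 0.7076.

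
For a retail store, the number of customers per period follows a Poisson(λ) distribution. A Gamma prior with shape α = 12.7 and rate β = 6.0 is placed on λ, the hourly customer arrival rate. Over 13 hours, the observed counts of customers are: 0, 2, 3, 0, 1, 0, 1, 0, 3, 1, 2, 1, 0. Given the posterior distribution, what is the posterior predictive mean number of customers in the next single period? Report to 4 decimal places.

With a Gamma(shape α, rate β) prior, the Poisson likelihood is conjugate: the posterior is Gamma(α + ΣXᵢ, β + n).
Sum of counts S = 14 over n = 13 hours.
Posterior: Gamma(α+S, β+n) = Gamma(12.7+14, 6.0+13) = Gamma(26.7, 19.0).
The predictive distribution for one future period is NegBinom with mean α/β = 1.4053.

1.4053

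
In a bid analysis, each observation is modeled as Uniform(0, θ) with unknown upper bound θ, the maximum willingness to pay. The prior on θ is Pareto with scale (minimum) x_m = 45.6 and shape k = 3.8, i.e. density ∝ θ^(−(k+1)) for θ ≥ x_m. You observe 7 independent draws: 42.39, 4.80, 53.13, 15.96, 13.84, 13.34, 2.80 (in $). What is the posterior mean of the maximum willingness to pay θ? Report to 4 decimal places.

58.5514

A Pareto(scale x_m, shape k) prior on the upper bound θ of Uniform(0, θ) is conjugate: posterior is Pareto(max(x_m, max xᵢ), k + n).
Sample maximum = 53.13; prior scale x_m = 45.6 → posterior scale = max = 53.13.
Posterior shape = 3.8 + 7 = 10.8.
E[θ|data] = k·x_m/(k−1) = 10.8·53.13/9.8 = 58.5514.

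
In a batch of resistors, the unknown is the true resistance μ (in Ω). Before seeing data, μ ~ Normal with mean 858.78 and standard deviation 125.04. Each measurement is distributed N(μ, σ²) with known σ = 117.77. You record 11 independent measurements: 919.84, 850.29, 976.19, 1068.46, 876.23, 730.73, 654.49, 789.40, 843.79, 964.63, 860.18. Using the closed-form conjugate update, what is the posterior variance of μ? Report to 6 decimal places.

1166.792209

For Normal data with known variance σ², a Normal(μ₀, σ₀²) prior on μ is conjugate. Posterior precision = 1/σ₀² + n/σ²; posterior mean is the precision-weighted average of μ₀ and x̄.
σ₀² = 125.04² = 15635.0016, σ² = 117.77² = 13869.7729; σ² + n·σ₀² = 13869.7729 + 11·15635.0016 = 185854.7905.
Posterior precision = 1/σ₀² + n/σ² = 1/15635.0016 + 11/13869.7729 = (σ² + n·σ₀²)/(σ₀²σ²) = 185854.7905/(15635.0016·13869.7729); posterior variance σₙ² = σ₀²σ²/(σ² + n·σ₀²) = 15635.0016·13869.7729/185854.7905 = 1166.792209.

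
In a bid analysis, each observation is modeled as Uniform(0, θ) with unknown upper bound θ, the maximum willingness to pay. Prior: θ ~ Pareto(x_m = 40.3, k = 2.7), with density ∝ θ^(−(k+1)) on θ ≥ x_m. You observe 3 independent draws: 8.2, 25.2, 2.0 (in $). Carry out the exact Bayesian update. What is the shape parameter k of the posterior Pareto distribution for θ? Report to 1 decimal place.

A Pareto(scale x_m, shape k) prior on the upper bound θ of Uniform(0, θ) is conjugate: posterior is Pareto(max(x_m, max xᵢ), k + n).
Sample maximum = 25.2; prior scale x_m = 40.3 → posterior scale = max = 40.3.
Posterior shape = 2.7 + 3 = 5.7.
Posterior shape k = 5.7.

5.7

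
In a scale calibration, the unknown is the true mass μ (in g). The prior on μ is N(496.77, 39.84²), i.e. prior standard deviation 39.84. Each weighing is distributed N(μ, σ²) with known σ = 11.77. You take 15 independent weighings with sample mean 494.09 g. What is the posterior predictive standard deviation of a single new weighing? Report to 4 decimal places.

12.1538

For Normal data with known variance σ², a Normal(μ₀, σ₀²) prior on μ is conjugate. Posterior precision = 1/σ₀² + n/σ²; posterior mean is the precision-weighted average of μ₀ and x̄.
σ₀² = 39.84² = 1587.2256, σ² = 11.77² = 138.5329; σ² + n·σ₀² = 138.5329 + 15·1587.2256 = 23946.9169.
Posterior precision = 1/σ₀² + n/σ² = 1/1587.2256 + 15/138.5329 = (σ² + n·σ₀²)/(σ₀²σ²) = 23946.9169/(1587.2256·138.5329); posterior variance σₙ² = σ₀²σ²/(σ² + n·σ₀²) = 1587.2256·138.5329/23946.9169 = 9.182099.
Predictive variance for one new observation = σₙ² + σ² = 1587.2256·138.5329/23946.9169 + 138.5329 = σ²·(σ₀² + 23946.9169)/23946.9169 = 138.5329·25534.1425/23946.9169 = 147.714999; SD = √(138.5329·25534.1425/23946.9169) = 12.1538.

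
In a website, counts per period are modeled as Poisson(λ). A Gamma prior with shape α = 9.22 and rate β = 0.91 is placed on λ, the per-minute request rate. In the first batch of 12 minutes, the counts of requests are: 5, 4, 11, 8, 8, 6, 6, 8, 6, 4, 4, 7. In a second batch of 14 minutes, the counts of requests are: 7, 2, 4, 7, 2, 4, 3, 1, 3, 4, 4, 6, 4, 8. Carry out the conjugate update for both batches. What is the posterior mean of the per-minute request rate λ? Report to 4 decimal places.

5.3965

With a Gamma(shape α, rate β) prior, the Poisson likelihood is conjugate: the posterior is Gamma(α + ΣXᵢ, β + n).
Batch 1: sum of counts S = 77 over n = 12 minutes.
After batch 1: Gamma(α+S, β+n) = Gamma(9.22+77, 0.91+12) = Gamma(86.22, 12.91).
Batch 2: sum of counts S = 59 over n = 14 minutes.
After batch 2: Gamma(α+S, β+n) = Gamma(86.22+59, 12.91+14) = Gamma(145.22, 26.91).
Posterior mean = α/β = 145.22/26.91 = 5.3965.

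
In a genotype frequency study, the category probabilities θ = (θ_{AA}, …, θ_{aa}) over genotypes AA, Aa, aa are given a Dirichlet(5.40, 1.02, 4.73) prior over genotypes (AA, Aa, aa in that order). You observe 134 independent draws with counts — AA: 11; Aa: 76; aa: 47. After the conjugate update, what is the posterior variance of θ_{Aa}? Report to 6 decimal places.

The Dirichlet prior is conjugate to the Multinomial likelihood: each posterior αⱼ = prior αⱼ + observed count nⱼ.
Posterior concentration: (16.40, 77.02, 51.73), total = 145.15.
Var[θ_j] = α_j(Σα−α_j)/((Σα)²(Σα+1)) = 77.02·68.13/(145.15²·146.15) = 0.001704.

0.001704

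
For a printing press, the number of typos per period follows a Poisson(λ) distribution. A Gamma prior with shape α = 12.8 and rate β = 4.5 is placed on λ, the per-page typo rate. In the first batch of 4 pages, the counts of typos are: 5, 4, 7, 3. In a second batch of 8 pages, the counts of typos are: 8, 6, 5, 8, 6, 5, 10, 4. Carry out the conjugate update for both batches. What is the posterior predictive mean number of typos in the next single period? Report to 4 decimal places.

5.0788

With a Gamma(shape α, rate β) prior, the Poisson likelihood is conjugate: the posterior is Gamma(α + ΣXᵢ, β + n).
Batch 1: sum of counts S = 19 over n = 4 pages.
After batch 1: Gamma(α+S, β+n) = Gamma(12.8+19, 4.5+4) = Gamma(31.8, 8.5).
Batch 2: sum of counts S = 52 over n = 8 pages.
After batch 2: Gamma(α+S, β+n) = Gamma(31.8+52, 8.5+8) = Gamma(83.8, 16.5).
The predictive distribution for one future period is NegBinom with mean α/β = 5.0788.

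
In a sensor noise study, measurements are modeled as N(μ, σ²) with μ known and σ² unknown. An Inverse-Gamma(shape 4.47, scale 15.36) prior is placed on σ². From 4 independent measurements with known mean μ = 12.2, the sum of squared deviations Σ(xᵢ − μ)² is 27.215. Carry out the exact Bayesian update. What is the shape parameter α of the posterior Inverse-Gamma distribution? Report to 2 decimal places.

With known mean μ and an Inverse-Gamma(α, β) prior on σ², the Normal likelihood is conjugate: posterior is Inv-Gamma(α + n/2, β + Σ(xᵢ−μ)²/2).
Posterior: Inv-Gamma(4.47 + 4/2, 15.36 + 27.215/2) = Inv-Gamma(6.47, 28.9675).
Posterior α = 6.47.

6.47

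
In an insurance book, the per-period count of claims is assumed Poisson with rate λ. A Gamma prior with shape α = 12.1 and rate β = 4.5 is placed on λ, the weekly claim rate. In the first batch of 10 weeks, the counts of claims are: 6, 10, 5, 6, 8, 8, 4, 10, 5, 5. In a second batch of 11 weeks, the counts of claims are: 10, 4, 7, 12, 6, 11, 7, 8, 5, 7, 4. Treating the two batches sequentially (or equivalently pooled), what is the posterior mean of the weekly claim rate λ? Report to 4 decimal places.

With a Gamma(shape α, rate β) prior, the Poisson likelihood is conjugate: the posterior is Gamma(α + ΣXᵢ, β + n).
Batch 1: sum of counts S = 67 over n = 10 weeks.
After batch 1: Gamma(α+S, β+n) = Gamma(12.1+67, 4.5+10) = Gamma(79.1, 14.5).
Batch 2: sum of counts S = 81 over n = 11 weeks.
After batch 2: Gamma(α+S, β+n) = Gamma(79.1+81, 14.5+11) = Gamma(160.1, 25.5).
Posterior mean = α/β = 160.1/25.5 = 6.2784.

6.2784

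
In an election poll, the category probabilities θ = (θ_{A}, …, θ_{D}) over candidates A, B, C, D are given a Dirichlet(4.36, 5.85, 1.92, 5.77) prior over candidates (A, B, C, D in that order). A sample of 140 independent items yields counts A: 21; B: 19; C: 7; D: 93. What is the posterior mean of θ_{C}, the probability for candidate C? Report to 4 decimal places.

The Dirichlet prior is conjugate to the Multinomial likelihood: each posterior αⱼ = prior αⱼ + observed count nⱼ.
Posterior concentration: (25.36, 24.85, 8.92, 98.77), total = 157.90.
E[θ_{C}|data] = α_{C}/Σα = 8.92/157.90 = 0.0565.

0.0565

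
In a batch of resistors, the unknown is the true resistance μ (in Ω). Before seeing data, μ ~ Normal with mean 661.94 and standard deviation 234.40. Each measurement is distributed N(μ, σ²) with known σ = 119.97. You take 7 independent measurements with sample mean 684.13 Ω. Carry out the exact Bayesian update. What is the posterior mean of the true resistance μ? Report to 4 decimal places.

683.3296

For Normal data with known variance σ², a Normal(μ₀, σ₀²) prior on μ is conjugate. Posterior precision = 1/σ₀² + n/σ²; posterior mean is the precision-weighted average of μ₀ and x̄.
n·x̄ = 7·684.13 = 4788.91.
σ₀² = 234.40² = 54943.36, σ² = 119.97² = 14392.8009; σ² + n·σ₀² = 14392.8009 + 7·54943.36 = 398996.3209.
Posterior mean = (μ₀/σ₀² + n·x̄/σ²)/(1/σ₀² + n/σ²) = (σ²·μ₀ + σ₀²·n·x̄)/(σ² + n·σ₀²) = (14392.8009·661.94 + 54943.36·4788.91)/398996.3209 = 272645976.765346/398996.3209 = 683.3296.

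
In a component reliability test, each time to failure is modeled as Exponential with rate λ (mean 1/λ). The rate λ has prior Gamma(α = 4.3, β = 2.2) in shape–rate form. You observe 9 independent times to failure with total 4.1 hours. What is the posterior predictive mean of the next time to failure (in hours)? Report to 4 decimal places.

0.5122

With a Gamma(shape α, rate β) prior on the exponential rate λ, the posterior after n observations with total T = Σxᵢ is Gamma(α+n, β+T).
Posterior: Gamma(4.3+9, 2.2+4.1) = Gamma(13.3, 6.3).
The predictive distribution for the next observation is Lomax; its mean is β/(α−1) = 6.3/12.3 = 0.5122.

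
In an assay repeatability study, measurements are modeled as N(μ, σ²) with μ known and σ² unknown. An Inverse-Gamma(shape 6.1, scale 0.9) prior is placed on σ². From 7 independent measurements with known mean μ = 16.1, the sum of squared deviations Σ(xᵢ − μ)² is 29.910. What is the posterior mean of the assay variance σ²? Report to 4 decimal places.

1.8436

With known mean μ and an Inverse-Gamma(α, β) prior on σ², the Normal likelihood is conjugate: posterior is Inv-Gamma(α + n/2, β + Σ(xᵢ−μ)²/2).
Posterior: Inv-Gamma(6.1 + 7/2, 0.9 + 29.910/2) = Inv-Gamma(9.60, 15.8550).
E[σ²|data] = β/(α−1) = 15.8550/8.60 = 1.8436.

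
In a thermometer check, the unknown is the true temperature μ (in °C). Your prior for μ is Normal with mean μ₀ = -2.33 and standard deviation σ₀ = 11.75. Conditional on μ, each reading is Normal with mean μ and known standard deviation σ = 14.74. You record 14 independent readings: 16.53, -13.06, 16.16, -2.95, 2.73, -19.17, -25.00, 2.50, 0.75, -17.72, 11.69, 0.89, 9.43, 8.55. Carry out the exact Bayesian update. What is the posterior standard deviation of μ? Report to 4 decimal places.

3.7351

For Normal data with known variance σ², a Normal(μ₀, σ₀²) prior on μ is conjugate. Posterior precision = 1/σ₀² + n/σ²; posterior mean is the precision-weighted average of μ₀ and x̄.
σ₀² = 11.75² = 138.0625, σ² = 14.74² = 217.2676; σ² + n·σ₀² = 217.2676 + 14·138.0625 = 2150.1426.
Posterior precision = 1/σ₀² + n/σ² = 1/138.0625 + 14/217.2676 = (σ² + n·σ₀²)/(σ₀²σ²) = 2150.1426/(138.0625·217.2676); posterior variance σₙ² = σ₀²σ²/(σ² + n·σ₀²) = 138.0625·217.2676/2150.1426 = 13.950939.
Posterior SD = √σₙ² = √(138.0625·217.2676/2150.1426) = 3.7351.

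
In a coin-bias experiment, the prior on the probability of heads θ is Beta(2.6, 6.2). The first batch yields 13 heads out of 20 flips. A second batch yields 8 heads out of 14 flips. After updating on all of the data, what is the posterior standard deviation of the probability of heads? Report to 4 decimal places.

0.0751

The Beta prior is conjugate to a Binomial/Bernoulli likelihood; the update adds successes to α and failures to β.
After batch 1: Beta(2.6+13, 6.2+7) = Beta(15.6, 13.2).
After batch 2: Beta(15.6+8, 13.2+6) = Beta(23.6, 19.2).
Var = αβ/((α+β)²(α+β+1)) = 23.6·19.2/(42.8²·43.8) = 0.00564744; SD = √0.00564744 = 0.0751.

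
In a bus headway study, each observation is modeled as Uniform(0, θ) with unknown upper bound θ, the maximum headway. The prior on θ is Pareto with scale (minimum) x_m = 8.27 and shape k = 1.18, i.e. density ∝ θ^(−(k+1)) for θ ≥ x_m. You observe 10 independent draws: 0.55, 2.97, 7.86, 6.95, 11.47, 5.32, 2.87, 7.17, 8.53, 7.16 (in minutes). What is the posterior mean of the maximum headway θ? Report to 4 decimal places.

12.5967

A Pareto(scale x_m, shape k) prior on the upper bound θ of Uniform(0, θ) is conjugate: posterior is Pareto(max(x_m, max xᵢ), k + n).
Sample maximum = 11.47; prior scale x_m = 8.27 → posterior scale = max = 11.47.
Posterior shape = 1.18 + 10 = 11.18.
E[θ|data] = k·x_m/(k−1) = 11.18·11.47/10.18 = 12.5967.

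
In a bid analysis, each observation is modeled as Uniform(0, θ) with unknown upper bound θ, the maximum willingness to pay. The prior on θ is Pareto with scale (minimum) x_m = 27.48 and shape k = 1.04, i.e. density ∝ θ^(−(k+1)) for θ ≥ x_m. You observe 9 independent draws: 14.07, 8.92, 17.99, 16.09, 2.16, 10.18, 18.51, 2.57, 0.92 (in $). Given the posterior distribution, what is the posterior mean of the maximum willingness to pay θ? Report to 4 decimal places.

30.5198

A Pareto(scale x_m, shape k) prior on the upper bound θ of Uniform(0, θ) is conjugate: posterior is Pareto(max(x_m, max xᵢ), k + n).
Sample maximum = 18.51; prior scale x_m = 27.48 → posterior scale = max = 27.48.
Posterior shape = 1.04 + 9 = 10.04.
E[θ|data] = k·x_m/(k−1) = 10.04·27.48/9.04 = 30.5198.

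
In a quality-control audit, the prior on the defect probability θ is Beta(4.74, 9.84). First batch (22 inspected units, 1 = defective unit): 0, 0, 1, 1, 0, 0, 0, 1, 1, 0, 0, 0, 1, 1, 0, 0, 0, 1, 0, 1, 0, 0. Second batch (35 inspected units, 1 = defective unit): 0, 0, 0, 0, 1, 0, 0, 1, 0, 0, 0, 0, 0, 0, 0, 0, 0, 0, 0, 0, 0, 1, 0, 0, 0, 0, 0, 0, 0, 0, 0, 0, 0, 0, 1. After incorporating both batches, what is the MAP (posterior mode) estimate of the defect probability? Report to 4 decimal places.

0.2262

The Beta prior is conjugate to a Binomial/Bernoulli likelihood; the update adds successes to α and failures to β.
After batch 1: Beta(4.74+8, 9.84+14) = Beta(12.74, 23.84).
After batch 2: Beta(12.74+4, 23.84+31) = Beta(16.74, 54.84).
Mode of Beta(a,b) for a,b>1 is (a−1)/(a+b−2) = 15.74/69.58 = 0.2262.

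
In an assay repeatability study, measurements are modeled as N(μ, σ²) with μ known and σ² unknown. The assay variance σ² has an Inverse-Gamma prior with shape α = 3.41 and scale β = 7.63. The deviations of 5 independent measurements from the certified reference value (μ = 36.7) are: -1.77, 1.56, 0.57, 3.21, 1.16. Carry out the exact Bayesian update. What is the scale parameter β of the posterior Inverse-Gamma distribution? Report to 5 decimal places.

16.40055

With known mean μ and an Inverse-Gamma(α, β) prior on σ², the Normal likelihood is conjugate: posterior is Inv-Gamma(α + n/2, β + Σ(xᵢ−μ)²/2).
Σ(xᵢ−μ)² = (-1.77)² + (1.56)² + (0.57)² + (3.21)² + (1.16)² = 17.5411.
Posterior: Inv-Gamma(3.41 + 5/2, 7.63 + 17.5411/2) = Inv-Gamma(5.91, 16.40055).
Posterior β = 16.40055.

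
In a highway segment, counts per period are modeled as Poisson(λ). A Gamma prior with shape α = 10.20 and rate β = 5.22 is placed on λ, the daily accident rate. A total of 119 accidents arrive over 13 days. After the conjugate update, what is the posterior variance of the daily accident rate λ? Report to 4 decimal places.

With a Gamma(shape α, rate β) prior, the Poisson likelihood is conjugate: the posterior is Gamma(α + ΣXᵢ, β + n).
Posterior: Gamma(α+S, β+n) = Gamma(10.20+119, 5.22+13) = Gamma(129.20, 18.22).
Var = α/β² = 129.20/18.22² = 0.3892.

0.3892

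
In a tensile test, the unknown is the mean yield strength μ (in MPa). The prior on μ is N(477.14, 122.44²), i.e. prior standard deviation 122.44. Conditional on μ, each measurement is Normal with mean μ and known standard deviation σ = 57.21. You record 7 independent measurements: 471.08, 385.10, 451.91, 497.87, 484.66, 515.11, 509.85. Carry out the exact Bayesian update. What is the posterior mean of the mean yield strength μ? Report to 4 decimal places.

473.7597

For Normal data with known variance σ², a Normal(μ₀, σ₀²) prior on μ is conjugate. Posterior precision = 1/σ₀² + n/σ²; posterior mean is the precision-weighted average of μ₀ and x̄.
Σxᵢ = 471.08 + 385.10 + 451.91 + 497.87 + 484.66 + 515.11 + 509.85 = 3315.58, so n·x̄ = 3315.58.
σ₀² = 122.44² = 14991.5536, σ² = 57.21² = 3272.9841; σ² + n·σ₀² = 3272.9841 + 7·14991.5536 = 108213.8593.
Posterior mean = (μ₀/σ₀² + n·x̄/σ²)/(1/σ₀² + n/σ²) = (σ²·μ₀ + σ₀²·n·x̄)/(σ² + n·σ₀²) = (3272.9841·477.14 + 14991.5536·3315.58)/108213.8593 = 51267366.918562/108213.8593 = 473.7597.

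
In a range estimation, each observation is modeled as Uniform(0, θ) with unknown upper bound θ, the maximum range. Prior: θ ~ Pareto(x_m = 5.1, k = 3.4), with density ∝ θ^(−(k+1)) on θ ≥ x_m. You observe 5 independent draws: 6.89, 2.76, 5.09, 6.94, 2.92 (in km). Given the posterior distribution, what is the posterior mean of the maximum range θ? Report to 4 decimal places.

7.8778

A Pareto(scale x_m, shape k) prior on the upper bound θ of Uniform(0, θ) is conjugate: posterior is Pareto(max(x_m, max xᵢ), k + n).
Sample maximum = 6.94; prior scale x_m = 5.1 → posterior scale = max = 6.94.
Posterior shape = 3.4 + 5 = 8.4.
E[θ|data] = k·x_m/(k−1) = 8.4·6.94/7.4 = 7.8778.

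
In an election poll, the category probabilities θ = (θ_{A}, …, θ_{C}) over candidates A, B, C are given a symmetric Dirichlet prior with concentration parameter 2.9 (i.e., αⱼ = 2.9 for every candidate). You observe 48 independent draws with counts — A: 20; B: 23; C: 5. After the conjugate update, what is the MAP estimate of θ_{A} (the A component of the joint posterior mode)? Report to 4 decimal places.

The Dirichlet prior is conjugate to the Multinomial likelihood: each posterior αⱼ = prior αⱼ + observed count nⱼ.
Posterior concentration: (22.9, 25.9, 7.9), total = 56.7.
Joint mode component: (α_{A}−1)/(Σα−K) = 21.9/53.7 = 0.4078.

0.4078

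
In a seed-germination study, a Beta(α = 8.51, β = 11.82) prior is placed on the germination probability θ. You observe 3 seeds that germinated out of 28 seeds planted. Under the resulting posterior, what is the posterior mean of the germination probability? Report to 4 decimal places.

0.2382

The Beta prior is conjugate to a Binomial/Bernoulli likelihood; the update adds successes to α and failures to β.
Posterior: Beta(α+k, β+n−k) = Beta(8.51+3, 11.82+25) = Beta(11.51, 36.82).
Posterior mean = α/(α+β) = 11.51/48.33 = 0.2382.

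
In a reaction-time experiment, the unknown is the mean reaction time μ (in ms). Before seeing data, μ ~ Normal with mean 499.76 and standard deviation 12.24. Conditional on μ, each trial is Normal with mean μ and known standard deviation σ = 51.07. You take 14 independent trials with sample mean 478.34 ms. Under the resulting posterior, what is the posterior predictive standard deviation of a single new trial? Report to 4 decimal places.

51.8766

For Normal data with known variance σ², a Normal(μ₀, σ₀²) prior on μ is conjugate. Posterior precision = 1/σ₀² + n/σ²; posterior mean is the precision-weighted average of μ₀ and x̄.
σ₀² = 12.24² = 149.8176, σ² = 51.07² = 2608.1449; σ² + n·σ₀² = 2608.1449 + 14·149.8176 = 4705.5913.
Posterior precision = 1/σ₀² + n/σ² = 1/149.8176 + 14/2608.1449 = (σ² + n·σ₀²)/(σ₀²σ²) = 4705.5913/(149.8176·2608.1449); posterior variance σₙ² = σ₀²σ²/(σ² + n·σ₀²) = 149.8176·2608.1449/4705.5913 = 83.038663.
Predictive variance for one new observation = σₙ² + σ² = 149.8176·2608.1449/4705.5913 + 2608.1449 = σ²·(σ₀² + 4705.5913)/4705.5913 = 2608.1449·4855.4089/4705.5913 = 2691.183563; SD = √(2608.1449·4855.4089/4705.5913) = 51.8766.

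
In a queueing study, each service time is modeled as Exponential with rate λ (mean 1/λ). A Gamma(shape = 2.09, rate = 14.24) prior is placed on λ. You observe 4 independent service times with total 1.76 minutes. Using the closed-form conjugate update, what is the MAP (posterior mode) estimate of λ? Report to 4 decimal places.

With a Gamma(shape α, rate β) prior on the exponential rate λ, the posterior after n observations with total T = Σxᵢ is Gamma(α+n, β+T).
Posterior: Gamma(2.09+4, 14.24+1.76) = Gamma(6.09, 16.00).
Mode = (α−1)/β = 0.3181.

0.3181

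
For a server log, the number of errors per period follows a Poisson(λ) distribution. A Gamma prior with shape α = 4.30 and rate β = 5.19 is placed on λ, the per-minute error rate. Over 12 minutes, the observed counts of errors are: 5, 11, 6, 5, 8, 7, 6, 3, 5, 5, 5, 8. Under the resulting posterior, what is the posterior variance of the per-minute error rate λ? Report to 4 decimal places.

0.2650

With a Gamma(shape α, rate β) prior, the Poisson likelihood is conjugate: the posterior is Gamma(α + ΣXᵢ, β + n).
Sum of counts S = 74 over n = 12 minutes.
Posterior: Gamma(α+S, β+n) = Gamma(4.30+74, 5.19+12) = Gamma(78.30, 17.19).
Var = α/β² = 78.30/17.19² = 0.2650.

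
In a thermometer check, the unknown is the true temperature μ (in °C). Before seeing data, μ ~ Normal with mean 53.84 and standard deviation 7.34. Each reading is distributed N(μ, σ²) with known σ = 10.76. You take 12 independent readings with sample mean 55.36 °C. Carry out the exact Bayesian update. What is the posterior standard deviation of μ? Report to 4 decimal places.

2.8606

For Normal data with known variance σ², a Normal(μ₀, σ₀²) prior on μ is conjugate. Posterior precision = 1/σ₀² + n/σ²; posterior mean is the precision-weighted average of μ₀ and x̄.
σ₀² = 7.34² = 53.8756, σ² = 10.76² = 115.7776; σ² + n·σ₀² = 115.7776 + 12·53.8756 = 762.2848.
Posterior precision = 1/σ₀² + n/σ² = 1/53.8756 + 12/115.7776 = (σ² + n·σ₀²)/(σ₀²σ²) = 762.2848/(53.8756·115.7776); posterior variance σₙ² = σ₀²σ²/(σ² + n·σ₀²) = 53.8756·115.7776/762.2848 = 8.182752.
Posterior SD = √σₙ² = √(53.8756·115.7776/762.2848) = 2.8606.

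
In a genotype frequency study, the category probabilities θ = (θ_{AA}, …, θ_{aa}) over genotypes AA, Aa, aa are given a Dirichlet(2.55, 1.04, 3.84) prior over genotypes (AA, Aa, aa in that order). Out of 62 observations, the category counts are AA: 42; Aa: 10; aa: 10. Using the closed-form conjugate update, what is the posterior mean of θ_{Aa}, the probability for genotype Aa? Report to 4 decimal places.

The Dirichlet prior is conjugate to the Multinomial likelihood: each posterior αⱼ = prior αⱼ + observed count nⱼ.
Posterior concentration: (44.55, 11.04, 13.84), total = 69.43.
E[θ_{Aa}|data] = α_{Aa}/Σα = 11.04/69.43 = 0.1590.

0.1590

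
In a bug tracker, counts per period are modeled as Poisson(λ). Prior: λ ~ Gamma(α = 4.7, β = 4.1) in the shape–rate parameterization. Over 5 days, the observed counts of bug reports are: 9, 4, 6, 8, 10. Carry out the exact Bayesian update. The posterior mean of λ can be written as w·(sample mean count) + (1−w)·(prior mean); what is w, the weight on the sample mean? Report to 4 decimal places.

With a Gamma(shape α, rate β) prior, the Poisson likelihood is conjugate: the posterior is Gamma(α + ΣXᵢ, β + n).
Posterior mean = (α₀+S)/(β₀+n) = [n/(β₀+n)]·(S/n) + [β₀/(β₀+n)]·(α₀/β₀), so only n and β₀ enter the weight.
Weight on data w = n/(β₀+n) = 5/(4.1+5) = 5/9.1 = 0.5495.

0.5495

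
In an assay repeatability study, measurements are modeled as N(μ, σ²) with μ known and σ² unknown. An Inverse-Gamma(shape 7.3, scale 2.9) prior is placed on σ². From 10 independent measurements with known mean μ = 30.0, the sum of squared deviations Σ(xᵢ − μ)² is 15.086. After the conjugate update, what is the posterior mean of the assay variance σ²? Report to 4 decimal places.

With known mean μ and an Inverse-Gamma(α, β) prior on σ², the Normal likelihood is conjugate: posterior is Inv-Gamma(α + n/2, β + Σ(xᵢ−μ)²/2).
Posterior: Inv-Gamma(7.3 + 10/2, 2.9 + 15.086/2) = Inv-Gamma(12.30, 10.4430).
E[σ²|data] = β/(α−1) = 10.4430/11.30 = 0.9242.

0.9242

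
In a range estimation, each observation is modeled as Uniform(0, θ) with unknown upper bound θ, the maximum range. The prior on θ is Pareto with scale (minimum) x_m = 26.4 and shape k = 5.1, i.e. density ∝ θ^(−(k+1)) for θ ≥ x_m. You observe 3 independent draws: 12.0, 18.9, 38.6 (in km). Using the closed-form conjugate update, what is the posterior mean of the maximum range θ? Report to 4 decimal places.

A Pareto(scale x_m, shape k) prior on the upper bound θ of Uniform(0, θ) is conjugate: posterior is Pareto(max(x_m, max xᵢ), k + n).
Sample maximum = 38.6; prior scale x_m = 26.4 → posterior scale = max = 38.6.
Posterior shape = 5.1 + 3 = 8.1.
E[θ|data] = k·x_m/(k−1) = 8.1·38.6/7.1 = 44.0366.

44.0366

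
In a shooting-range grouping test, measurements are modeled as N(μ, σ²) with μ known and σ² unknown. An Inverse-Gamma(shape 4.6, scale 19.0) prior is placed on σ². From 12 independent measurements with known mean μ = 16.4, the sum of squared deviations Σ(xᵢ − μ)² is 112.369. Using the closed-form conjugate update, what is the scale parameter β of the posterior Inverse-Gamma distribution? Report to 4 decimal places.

With known mean μ and an Inverse-Gamma(α, β) prior on σ², the Normal likelihood is conjugate: posterior is Inv-Gamma(α + n/2, β + Σ(xᵢ−μ)²/2).
Posterior: Inv-Gamma(4.6 + 12/2, 19.0 + 112.369/2) = Inv-Gamma(10.60, 75.1845).
Posterior β = 75.1845.

75.1845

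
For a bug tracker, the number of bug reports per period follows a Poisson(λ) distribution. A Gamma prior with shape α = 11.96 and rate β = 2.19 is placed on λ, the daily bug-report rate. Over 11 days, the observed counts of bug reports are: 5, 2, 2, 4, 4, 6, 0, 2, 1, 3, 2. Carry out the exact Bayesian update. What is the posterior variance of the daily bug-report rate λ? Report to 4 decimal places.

With a Gamma(shape α, rate β) prior, the Poisson likelihood is conjugate: the posterior is Gamma(α + ΣXᵢ, β + n).
Sum of counts S = 31 over n = 11 days.
Posterior: Gamma(α+S, β+n) = Gamma(11.96+31, 2.19+11) = Gamma(42.96, 13.19).
Var = α/β² = 42.96/13.19² = 0.2469.

0.2469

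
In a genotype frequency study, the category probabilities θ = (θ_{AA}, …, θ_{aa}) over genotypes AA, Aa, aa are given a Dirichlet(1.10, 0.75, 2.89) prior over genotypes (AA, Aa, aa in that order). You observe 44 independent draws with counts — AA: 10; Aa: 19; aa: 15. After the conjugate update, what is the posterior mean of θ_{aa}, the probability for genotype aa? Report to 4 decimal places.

The Dirichlet prior is conjugate to the Multinomial likelihood: each posterior αⱼ = prior αⱼ + observed count nⱼ.
Posterior concentration: (11.10, 19.75, 17.89), total = 48.74.
E[θ_{aa}|data] = α_{aa}/Σα = 17.89/48.74 = 0.3670.

0.3670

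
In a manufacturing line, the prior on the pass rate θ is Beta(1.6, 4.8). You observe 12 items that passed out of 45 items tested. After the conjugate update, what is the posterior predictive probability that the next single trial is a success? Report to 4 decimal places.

The Beta prior is conjugate to a Binomial/Bernoulli likelihood; the update adds successes to α and failures to β.
Posterior: Beta(α+k, β+n−k) = Beta(1.6+12, 4.8+33) = Beta(13.6, 37.8).
For a single future Bernoulli trial, P(success | data) = α/(α+β) = 0.2646.

0.2646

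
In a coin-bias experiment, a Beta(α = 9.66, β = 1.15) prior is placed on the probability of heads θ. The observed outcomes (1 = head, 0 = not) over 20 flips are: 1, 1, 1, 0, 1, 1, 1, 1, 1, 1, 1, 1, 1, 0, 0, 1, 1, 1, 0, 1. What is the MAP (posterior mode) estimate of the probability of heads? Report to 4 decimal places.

The Beta prior is conjugate to a Binomial/Bernoulli likelihood; the update adds successes to α and failures to β.
Posterior: Beta(α+k, β+n−k) = Beta(9.66+16, 1.15+4) = Beta(25.66, 5.15).
Mode of Beta(a,b) for a,b>1 is (a−1)/(a+b−2) = 24.66/28.81 = 0.8560.

0.8560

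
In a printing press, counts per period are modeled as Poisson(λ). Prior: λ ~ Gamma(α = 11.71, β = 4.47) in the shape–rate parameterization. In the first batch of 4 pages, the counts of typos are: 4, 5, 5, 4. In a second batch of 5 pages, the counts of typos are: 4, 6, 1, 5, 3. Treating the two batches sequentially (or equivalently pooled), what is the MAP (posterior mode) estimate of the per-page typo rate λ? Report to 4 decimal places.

With a Gamma(shape α, rate β) prior, the Poisson likelihood is conjugate: the posterior is Gamma(α + ΣXᵢ, β + n).
Batch 1: sum of counts S = 18 over n = 4 pages.
After batch 1: Gamma(α+S, β+n) = Gamma(11.71+18, 4.47+4) = Gamma(29.71, 8.47).
Batch 2: sum of counts S = 19 over n = 5 pages.
After batch 2: Gamma(α+S, β+n) = Gamma(29.71+19, 8.47+5) = Gamma(48.71, 13.47).
Mode of Gamma(α,β) for α≥1 is (α−1)/β = 47.71/13.47 = 3.5419.

3.5419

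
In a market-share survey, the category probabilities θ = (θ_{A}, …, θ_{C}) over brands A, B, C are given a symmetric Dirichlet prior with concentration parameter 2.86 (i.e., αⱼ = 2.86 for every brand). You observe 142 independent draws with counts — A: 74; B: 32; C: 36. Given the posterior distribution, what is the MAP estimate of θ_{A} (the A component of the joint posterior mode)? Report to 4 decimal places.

0.5140

The Dirichlet prior is conjugate to the Multinomial likelihood: each posterior αⱼ = prior αⱼ + observed count nⱼ.
Posterior concentration: (76.86, 34.86, 38.86), total = 150.58.
Joint mode component: (α_{A}−1)/(Σα−K) = 75.86/147.58 = 0.5140.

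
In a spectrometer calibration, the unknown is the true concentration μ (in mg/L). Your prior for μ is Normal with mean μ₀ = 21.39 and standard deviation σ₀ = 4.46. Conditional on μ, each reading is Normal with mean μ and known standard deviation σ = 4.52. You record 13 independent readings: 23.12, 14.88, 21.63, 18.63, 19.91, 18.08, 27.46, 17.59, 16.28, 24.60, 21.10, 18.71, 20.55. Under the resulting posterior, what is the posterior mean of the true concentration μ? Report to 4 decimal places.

For Normal data with known variance σ², a Normal(μ₀, σ₀²) prior on μ is conjugate. Posterior precision = 1/σ₀² + n/σ²; posterior mean is the precision-weighted average of μ₀ and x̄.
Σxᵢ = 23.12 + 14.88 + 21.63 + 18.63 + 19.91 + 18.08 + 27.46 + 17.59 + 16.28 + 24.60 + 21.10 + 18.71 + 20.55 = 262.54, so n·x̄ = 262.54.
σ₀² = 4.46² = 19.8916, σ² = 4.52² = 20.4304; σ² + n·σ₀² = 20.4304 + 13·19.8916 = 279.0212.
Posterior mean = (μ₀/σ₀² + n·x̄/σ²)/(1/σ₀² + n/σ²) = (σ²·μ₀ + σ₀²·n·x̄)/(σ² + n·σ₀²) = (20.4304·21.39 + 19.8916·262.54)/279.0212 = 5659.34692/279.0212 = 20.2829.

20.2829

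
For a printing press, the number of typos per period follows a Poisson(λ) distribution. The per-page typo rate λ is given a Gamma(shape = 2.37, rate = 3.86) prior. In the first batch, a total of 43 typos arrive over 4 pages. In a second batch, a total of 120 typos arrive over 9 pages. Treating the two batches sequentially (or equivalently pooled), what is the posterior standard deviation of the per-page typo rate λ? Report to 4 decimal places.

0.7627

With a Gamma(shape α, rate β) prior, the Poisson likelihood is conjugate: the posterior is Gamma(α + ΣXᵢ, β + n).
After batch 1: Gamma(α+S, β+n) = Gamma(2.37+43, 3.86+4) = Gamma(45.37, 7.86).
After batch 2: Gamma(α+S, β+n) = Gamma(45.37+120, 7.86+9) = Gamma(165.37, 16.86).
SD = √α/β = √165.37/16.86 = 0.7627.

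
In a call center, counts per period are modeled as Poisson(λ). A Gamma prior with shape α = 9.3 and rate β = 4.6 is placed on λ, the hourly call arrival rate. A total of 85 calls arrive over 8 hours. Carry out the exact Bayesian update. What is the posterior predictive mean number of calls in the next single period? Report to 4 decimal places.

7.4841

With a Gamma(shape α, rate β) prior, the Poisson likelihood is conjugate: the posterior is Gamma(α + ΣXᵢ, β + n).
Posterior: Gamma(α+S, β+n) = Gamma(9.3+85, 4.6+8) = Gamma(94.3, 12.6).
The predictive distribution for one future period is NegBinom with mean α/β = 7.4841.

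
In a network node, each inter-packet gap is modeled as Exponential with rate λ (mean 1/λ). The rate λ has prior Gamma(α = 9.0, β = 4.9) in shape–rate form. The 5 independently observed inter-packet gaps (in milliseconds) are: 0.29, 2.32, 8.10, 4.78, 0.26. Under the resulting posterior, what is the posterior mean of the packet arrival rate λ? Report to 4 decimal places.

With a Gamma(shape α, rate β) prior on the exponential rate λ, the posterior after n observations with total T = Σxᵢ is Gamma(α+n, β+T).
Sum of observations T = 15.75 milliseconds; n = 5.
Posterior: Gamma(9.0+5, 4.9+15.75) = Gamma(14.0, 20.65).
Posterior mean of λ = α/β = 14.0/20.65 = 0.6780.

0.6780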